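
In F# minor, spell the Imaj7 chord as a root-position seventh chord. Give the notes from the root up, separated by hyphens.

Imaj7 is built on scale degree 1, which is F# in both F# minor and its parallel. Stacking thirds in F# major on F# gives F#–A#–C#–E#.

F#-A#-C#-E#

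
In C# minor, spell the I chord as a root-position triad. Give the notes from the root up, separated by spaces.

The root, C#, is scale degree 1 — the same note in C# minor and C# major; only the chord quality changes. Stacking thirds in C# major on C# gives C#–E#–G#.

C# E# G#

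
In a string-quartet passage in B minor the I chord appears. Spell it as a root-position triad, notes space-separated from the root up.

The root, B, is scale degree 1 — the same note in B minor and B major; only the chord quality changes. Stacking thirds in B major on B gives B–D#–F#.

B D# F#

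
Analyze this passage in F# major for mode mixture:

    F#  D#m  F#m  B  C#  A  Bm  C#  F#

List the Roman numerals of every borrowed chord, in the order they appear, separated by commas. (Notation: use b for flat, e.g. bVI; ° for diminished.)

i, bIII, iv

In F# major the diatonic chords are F#, G#m, A#m, B, C#, D#m, E#dim. Of the given chords, F#, D#m, B and C# are diatonic. But F#m (F#–A–C#) is foreign: the diatonic I on degree 1 is F#, whereas F#m comes from F# minor. It is labeled i. But A (A–C#–E) is foreign: the diatonic iii on degree 3 is A#m, whereas A comes from F# minor. It is labeled bIII. Bm (B–D–F#) doesn't fit — on degree 4 F# major would have B (IV). Bm is the degree-4 chord of F# minor, so it is the borrowed iv.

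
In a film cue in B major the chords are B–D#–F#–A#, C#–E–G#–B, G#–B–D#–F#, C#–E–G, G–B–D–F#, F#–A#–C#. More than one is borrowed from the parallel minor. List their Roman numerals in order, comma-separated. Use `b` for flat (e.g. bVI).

ii°, bVImaj7

B major has the diatonic set B, C#m, D#m, E, F#, G#m, A#dim. Of the given chords, B–D#–F#–A# = Bmaj7, C#–E–G#–B = C#m7, G#–B–D#–F# = G#m7 and F#–A#–C# = F# are diatonic. C#–E–G doesn't fit — on degree 2 B major would have C#m (ii). C#dim is the degree-2 chord of B minor, so it is the borrowed ii°. G–B–D–F# doesn't fit — on degree 6 B major would have G#m (vi). Gmaj7 is the degree-6 chord of B minor, so it is the borrowed bVImaj7.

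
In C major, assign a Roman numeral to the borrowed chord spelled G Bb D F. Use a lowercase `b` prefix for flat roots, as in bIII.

G is scale degree 5 in C major. G–Bb–D–F is a minor-seventh chord — the form found in C minor, not the diatonic V (G). Borrowed into C major it is written v7.

v7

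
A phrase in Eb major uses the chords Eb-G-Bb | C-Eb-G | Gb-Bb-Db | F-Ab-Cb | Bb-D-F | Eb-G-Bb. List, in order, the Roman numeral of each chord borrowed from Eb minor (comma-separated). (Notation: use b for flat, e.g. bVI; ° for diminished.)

bIII, ii°

Eb major has the diatonic set Eb, Fm, Gm, Ab, Bb, Cm, Ddim. Eb–G–Bb = Eb, C–Eb–G = Cm and Bb–D–F = Bb all belong to that set. Gb–Bb–Db doesn't fit — on degree 3 Eb major would have Gm (iii). Gb is the degree-3 chord of Eb minor, so it is the borrowed bIII. F–Ab–Cb doesn't fit — on degree 2 Eb major would have Fm (ii). Fdim is the degree-2 chord of Eb minor, so it is the borrowed ii°.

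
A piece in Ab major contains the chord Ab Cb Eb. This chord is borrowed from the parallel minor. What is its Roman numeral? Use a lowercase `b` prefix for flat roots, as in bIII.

i

Ab is scale degree 1 in Ab major. Ab–Cb–Eb is a minor chord — the form found in Ab minor, not the diatonic I (Ab). Borrowed into Ab major it is written i.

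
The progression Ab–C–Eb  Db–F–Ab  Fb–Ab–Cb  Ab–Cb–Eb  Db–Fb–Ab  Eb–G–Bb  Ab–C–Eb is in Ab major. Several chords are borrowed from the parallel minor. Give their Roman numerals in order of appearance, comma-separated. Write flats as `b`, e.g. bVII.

bVI, i, iv

In Ab major the diatonic chords are Ab, Bbm, Cm, Db, Eb, Fm, Gdim. Of the given chords, Ab–C–Eb = Ab, Db–F–Ab = Db and Eb–G–Bb = Eb are diatonic. But Fb–Ab–Cb is foreign: the diatonic vi on degree 6 is Fm, whereas Fb comes from Ab minor. It is labeled bVI. Ab–Cb–Eb doesn't fit — on degree 1 Ab major would have Ab (I). Abm is the degree-1 chord of Ab minor, so it is the borrowed i. Db–Fb–Ab doesn't fit — on degree 4 Ab major would have Db (IV). Dbm is the degree-4 chord of Ab minor, so it is the borrowed iv.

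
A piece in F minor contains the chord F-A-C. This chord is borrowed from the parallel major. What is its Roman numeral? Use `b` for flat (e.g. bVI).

The root F is the diatonic 1st degree of F minor; the borrowing shows in the chord quality. The diatonic chord on degree 1 would be Fm (i), but F–A–C is the major chord from F major. As a borrowed chord it is labeled I.

I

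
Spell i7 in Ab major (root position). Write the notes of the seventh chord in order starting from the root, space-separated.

The root, Ab, is scale degree 1 — the same note in Ab major and Ab minor; only the chord quality changes. Building the minor-seventh chord from the parallel minor on Ab: Ab–Cb–Eb–Gb.

Ab Cb Eb Gb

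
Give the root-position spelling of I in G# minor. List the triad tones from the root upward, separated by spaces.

The root, G#, is scale degree 1 — the same note in G# minor and G# major; only the chord quality changes. Building the major chord from the parallel major on G#: G#–B#–D#.

G# B# D#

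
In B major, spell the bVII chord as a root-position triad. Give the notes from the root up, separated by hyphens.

A-C#-E

bVII is built on the lowered scale degree 7. In B major degree 7 is A#; lowered it becomes A. In B minor the chord on A is A–C#–E.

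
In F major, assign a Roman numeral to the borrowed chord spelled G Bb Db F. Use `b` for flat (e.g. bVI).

G is scale degree 2 in F major. The diatonic chord on degree 2 would be Gm (ii), but G–Bb–Db–F is the half-diminished-seventh chord from F minor. As a borrowed chord it is labeled iiø7.

iiø7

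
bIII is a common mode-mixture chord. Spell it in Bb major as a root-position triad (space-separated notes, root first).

Db F Ab

Scale degree 3 in Bb major is D. bIII uses the lowered form, Db, taken from Bb minor. Stacking thirds in Bb minor on Db gives Db–F–Ab.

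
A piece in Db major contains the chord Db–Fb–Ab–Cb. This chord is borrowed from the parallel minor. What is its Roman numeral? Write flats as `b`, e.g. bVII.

i7

Db is scale degree 1 in Db major. Db–Fb–Ab–Cb is a minor-seventh chord — the form found in Db minor, not the diatonic I (Db). Borrowed into Db major it is written i7.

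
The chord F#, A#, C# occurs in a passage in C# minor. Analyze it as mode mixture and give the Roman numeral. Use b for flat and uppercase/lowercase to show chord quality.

The root F# is the diatonic 4th degree of C# minor; the borrowing shows in the chord quality. F#–A#–C# is a major chord — the form found in C# major, not the diatonic iv (F#m). Borrowed into C# minor it is written IV.

IV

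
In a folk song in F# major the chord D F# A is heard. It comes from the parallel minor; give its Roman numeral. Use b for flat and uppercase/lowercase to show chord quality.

bVI

D is the lowered form of scale degree 6 in F# major (the diatonic degree 6 is D#). Diatonically F# major has D#m (vi) on that degree; D–F#–A is instead the major chord native to F# minor, so it takes the label bVI.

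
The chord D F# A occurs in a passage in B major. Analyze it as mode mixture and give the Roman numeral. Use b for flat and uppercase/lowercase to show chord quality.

bIII

D is the lowered form of scale degree 3 in B major (the diatonic degree 3 is D#). The diatonic chord on degree 3 would be D#m (iii), but D–F#–A is the major chord from B minor. As a borrowed chord it is labeled bIII.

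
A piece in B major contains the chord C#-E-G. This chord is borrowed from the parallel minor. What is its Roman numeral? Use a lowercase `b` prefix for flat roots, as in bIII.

ii°

The root C# is the diatonic 2nd degree of B major; the borrowing shows in the chord quality. C#–E–G is a diminished chord — the form found in B minor, not the diatonic ii (C#m). Borrowed into B major it is written ii°.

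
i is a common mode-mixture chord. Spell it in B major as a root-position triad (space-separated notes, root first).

B D F#

i is built on scale degree 1, which is B in both B major and its parallel. Building the minor chord from the parallel minor on B: B–D–F#.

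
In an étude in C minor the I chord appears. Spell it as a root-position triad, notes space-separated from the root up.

I is built on scale degree 1, which is C in both C minor and its parallel. In C major the chord on C is C–E–G.

C E G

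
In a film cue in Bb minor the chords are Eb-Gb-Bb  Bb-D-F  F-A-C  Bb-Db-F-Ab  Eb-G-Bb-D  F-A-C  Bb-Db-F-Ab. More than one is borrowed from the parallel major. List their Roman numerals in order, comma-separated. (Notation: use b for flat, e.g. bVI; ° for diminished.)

I, IVmaj7

The diatonic triads in Bb minor (with V from harmonic minor) are Bbm, Cdim, Db, Ebm, F, Gb, Ab. Eb–Gb–Bb = Ebm, F–A–C = F and Bb–Db–F–Ab = Bbm7 all belong to that set. Bb–D–F is not: scale degree 1 in Bb minor carries Bbm (i). In Bb major the chord on that degree is Bb, so here it functions as I, borrowed from the parallel major. But Eb–G–Bb–D is foreign: the diatonic iv on degree 4 is Ebm, whereas Ebmaj7 comes from Bb major. It is labeled IVmaj7.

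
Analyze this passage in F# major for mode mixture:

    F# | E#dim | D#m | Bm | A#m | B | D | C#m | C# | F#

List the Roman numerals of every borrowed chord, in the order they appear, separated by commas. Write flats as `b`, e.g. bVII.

F# major has the diatonic set F#, G#m, A#m, B, C#, D#m, E#dim. F#, E#dim, D#m, A#m, B and C# are all diatonic. Bm (B–D–F#) is not: scale degree 4 in F# major carries B (IV). In F# minor the chord on that degree is Bm, so here it functions as iv, borrowed from the parallel minor. But D (D–F#–A) is foreign: the diatonic vi on degree 6 is D#m, whereas D comes from F# minor. It is labeled bVI. C#m (C#–E–G#) doesn't fit — on degree 5 F# major would have C# (V). C#m is the degree-5 chord of F# minor, so it is the borrowed v.

iv, bVI, v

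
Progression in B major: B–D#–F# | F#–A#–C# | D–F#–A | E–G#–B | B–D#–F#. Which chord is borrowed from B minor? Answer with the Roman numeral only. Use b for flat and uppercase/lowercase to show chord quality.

The diatonic triads in B major are B, C#m, D#m, E, F#, G#m, A#dim. Of the given chords, B–D#–F# = B, F#–A#–C# = F# and E–G#–B = E are diatonic. But D–F#–A is foreign: the diatonic iii on degree 3 is D#m, whereas D comes from B minor. It is labeled bIII.

bIII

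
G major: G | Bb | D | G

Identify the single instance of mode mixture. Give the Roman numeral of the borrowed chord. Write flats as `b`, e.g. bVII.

bIII

The diatonic triads in G major are G, Am, Bm, C, D, Em, F#dim. G and D both belong to that set. Bb (Bb–D–F) doesn't fit — on degree 3 G major would have Bm (iii). Bb is the degree-3 chord of G minor, so it is the borrowed bIII.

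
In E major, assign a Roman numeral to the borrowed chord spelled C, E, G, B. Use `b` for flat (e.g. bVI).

The root C is the lowered 6th scale degree — diatonically E major has C# there. The diatonic chord on degree 6 would be C#m (vi), but C–E–G–B is the major-seventh chord from E minor. As a borrowed chord it is labeled bVImaj7.

bVImaj7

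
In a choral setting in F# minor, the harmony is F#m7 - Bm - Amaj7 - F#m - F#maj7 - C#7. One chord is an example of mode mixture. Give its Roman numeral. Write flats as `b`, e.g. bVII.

Imaj7

The diatonic triads in F# minor (with V from harmonic minor) are F#m, G#dim, A, Bm, C#, D, E. F#m7, Bm, Amaj7, F#m and C#7 all belong to that set. But F#maj7 (F#–A#–C#–E#) is foreign: the diatonic i on degree 1 is F#m, whereas F#maj7 comes from F# major. It is labeled Imaj7.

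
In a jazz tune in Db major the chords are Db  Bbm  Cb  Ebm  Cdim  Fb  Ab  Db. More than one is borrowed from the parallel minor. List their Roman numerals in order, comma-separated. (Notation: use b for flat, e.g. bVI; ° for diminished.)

bVII, bIII

Db major has the diatonic set Db, Ebm, Fm, Gb, Ab, Bbm, Cdim. Of the given chords, Db, Bbm, Ebm, Cdim and Ab are diatonic. Cb (Cb–Eb–Gb) is not: scale degree 7 in Db major carries Cdim (vii°). In Db minor the chord on that degree is Cb, so here it functions as bVII, borrowed from the parallel minor. Fb (Fb–Ab–Cb) doesn't fit — on degree 3 Db major would have Fm (iii). Fb is the degree-3 chord of Db minor, so it is the borrowed bIII.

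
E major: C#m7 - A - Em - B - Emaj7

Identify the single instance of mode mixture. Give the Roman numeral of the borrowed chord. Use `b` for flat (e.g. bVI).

i

The diatonic triads in E major are E, F#m, G#m, A, B, C#m, D#dim. C#m7, A, B and Emaj7 are all diatonic. But Em (E–G–B) is foreign: the diatonic I on degree 1 is E, whereas Em comes from E minor. It is labeled i.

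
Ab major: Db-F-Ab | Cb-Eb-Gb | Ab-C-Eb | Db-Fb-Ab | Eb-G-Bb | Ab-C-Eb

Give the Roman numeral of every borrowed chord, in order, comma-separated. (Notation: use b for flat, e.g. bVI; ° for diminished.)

bIII, iv

In Ab major the diatonic chords are Ab, Bbm, Cm, Db, Eb, Fm, Gdim. Db–F–Ab = Db, Ab–C–Eb = Ab and Eb–G–Bb = Eb all belong to that set. Cb–Eb–Gb is not: scale degree 3 in Ab major carries Cm (iii). In Ab minor the chord on that degree is Cb, so here it functions as bIII, borrowed from the parallel minor. But Db–Fb–Ab is foreign: the diatonic IV on degree 4 is Db, whereas Dbm comes from Ab minor. It is labeled iv.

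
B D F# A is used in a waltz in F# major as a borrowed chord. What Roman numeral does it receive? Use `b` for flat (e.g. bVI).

The root B is the diatonic 4th degree of F# major; the borrowing shows in the chord quality. B–D–F#–A is a minor-seventh chord — the form found in F# minor, not the diatonic IV (B). Borrowed into F# major it is written iv7.

iv7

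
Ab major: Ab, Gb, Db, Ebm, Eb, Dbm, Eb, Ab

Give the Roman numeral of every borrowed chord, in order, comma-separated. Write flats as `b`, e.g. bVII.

Ab major has the diatonic set Ab, Bbm, Cm, Db, Eb, Fm, Gdim. Of the given chords, Ab, Db and Eb are diatonic. Gb (Gb–Bb–Db) doesn't fit — on degree 7 Ab major would have Gdim (vii°). Gb is the degree-7 chord of Ab minor, so it is the borrowed bVII. Ebm (Eb–Gb–Bb) doesn't fit — on degree 5 Ab major would have Eb (V). Ebm is the degree-5 chord of Ab minor, so it is the borrowed v. But Dbm (Db–Fb–Ab) is foreign: the diatonic IV on degree 4 is Db, whereas Dbm comes from Ab minor. It is labeled iv.

bVII, v, iv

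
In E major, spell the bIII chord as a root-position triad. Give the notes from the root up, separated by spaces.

Scale degree 3 in E major is G#. bIII uses the lowered form, G, taken from E minor. Stacking thirds in E minor on G gives G–B–D.

G B D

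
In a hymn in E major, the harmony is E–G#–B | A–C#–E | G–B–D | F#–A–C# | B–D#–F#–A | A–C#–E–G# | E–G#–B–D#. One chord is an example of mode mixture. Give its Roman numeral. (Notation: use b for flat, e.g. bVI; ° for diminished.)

bIII

E major has the diatonic set E, F#m, G#m, A, B, C#m, D#dim. E–G#–B = E, A–C#–E = A, F#–A–C# = F#m, B–D#–F#–A = B7, A–C#–E–G# = Amaj7 and E–G#–B–D# = Emaj7 are all diatonic. But G–B–D is foreign: the diatonic iii on degree 3 is G#m, whereas G comes from E minor. It is labeled bIII.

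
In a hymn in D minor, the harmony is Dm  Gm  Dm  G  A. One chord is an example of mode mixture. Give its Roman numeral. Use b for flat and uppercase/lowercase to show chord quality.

The diatonic triads in D minor (with V from harmonic minor) are Dm, Edim, F, Gm, A, Bb, C. Dm, Gm and A are all diatonic. G (G–B–D) is not: scale degree 4 in D minor carries Gm (iv). In D major the chord on that degree is G, so here it functions as IV, borrowed from the parallel major.

IV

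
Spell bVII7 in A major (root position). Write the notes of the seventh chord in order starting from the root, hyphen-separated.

bVII7 is built on the lowered scale degree 7. In A major degree 7 is G#; lowered it becomes G. In A minor the chord on G is G–B–D–F.

G-B-D-F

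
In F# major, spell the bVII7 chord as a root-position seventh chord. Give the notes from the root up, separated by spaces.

Scale degree 7 in F# major is E#. bVII7 uses the lowered form, E, taken from F# minor. In F# minor the chord on E is E–G#–B–D.

E G# B D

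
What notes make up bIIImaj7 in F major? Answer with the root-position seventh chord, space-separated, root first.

Ab C Eb G

The root of bIIImaj7 is the lowered 3rd degree: A becomes Ab. Building the major-seventh chord from the parallel minor on Ab: Ab–C–Eb–G.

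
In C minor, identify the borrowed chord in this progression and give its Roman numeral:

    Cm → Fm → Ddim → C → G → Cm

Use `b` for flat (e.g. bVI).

I

The diatonic triads in C minor (with V from harmonic minor) are Cm, Ddim, Eb, Fm, G, Ab, Bb. Cm, Fm, Ddim and G all belong to that set. But C (C–E–G) is foreign: the diatonic i on degree 1 is Cm, whereas C comes from C major. It is labeled I.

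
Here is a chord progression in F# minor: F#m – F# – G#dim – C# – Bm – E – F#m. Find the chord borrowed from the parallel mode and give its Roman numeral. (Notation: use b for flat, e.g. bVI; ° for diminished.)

I

F# minor has the diatonic set F#m, G#dim, A, Bm, C#, D, E (with V from harmonic minor). F#m, G#dim, C#, Bm and E all belong to that set. But F# (F#–A#–C#) is foreign: the diatonic i on degree 1 is F#m, whereas F# comes from F# major. It is labeled I.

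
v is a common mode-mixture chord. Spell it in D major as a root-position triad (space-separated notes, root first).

A C E

v is built on scale degree 5, which is A in both D major and its parallel. In D minor the chord on A is A–C–E.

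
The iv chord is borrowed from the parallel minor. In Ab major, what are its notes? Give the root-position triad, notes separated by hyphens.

Db-Fb-Ab

iv is built on scale degree 4, which is Db in both Ab major and its parallel. Building the minor chord from the parallel minor on Db: Db–Fb–Ab.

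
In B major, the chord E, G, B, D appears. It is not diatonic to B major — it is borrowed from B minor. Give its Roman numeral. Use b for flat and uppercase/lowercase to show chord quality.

E is scale degree 4 in B major. Diatonically B major has E (IV) on that degree; E–G–B–D is instead the minor-seventh chord native to B minor, so it takes the label iv7.

iv7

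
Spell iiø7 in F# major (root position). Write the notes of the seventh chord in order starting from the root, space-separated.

iiø7 is built on scale degree 2, which is G# in both F# major and its parallel. Stacking thirds in F# minor on G# gives G#–B–D–F#.

G# B D F#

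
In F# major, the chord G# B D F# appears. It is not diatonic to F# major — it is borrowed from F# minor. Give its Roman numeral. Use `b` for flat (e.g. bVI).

The root G# is the diatonic 2nd degree of F# major; the borrowing shows in the chord quality. G#–B–D–F# is a half-diminished-seventh chord — the form found in F# minor, not the diatonic ii (G#m). Borrowed into F# major it is written iiø7.

iiø7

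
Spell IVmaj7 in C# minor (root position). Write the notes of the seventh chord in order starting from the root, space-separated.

F# A# C# E#

IVmaj7 is built on scale degree 4, which is F# in both C# minor and its parallel. Building the major-seventh chord from the parallel major on F#: F#–A#–C#–E#.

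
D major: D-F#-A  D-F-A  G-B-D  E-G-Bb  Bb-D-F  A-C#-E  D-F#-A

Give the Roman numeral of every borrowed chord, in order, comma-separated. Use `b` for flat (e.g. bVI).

i, ii°, bVI

D major has the diatonic set D, Em, F#m, G, A, Bm, C#dim. D–F#–A = D, G–B–D = G and A–C#–E = A all belong to that set. But D–F–A is foreign: the diatonic I on degree 1 is D, whereas Dm comes from D minor. It is labeled i. But E–G–Bb is foreign: the diatonic ii on degree 2 is Em, whereas Edim comes from D minor. It is labeled ii°. Bb–D–F doesn't fit — on degree 6 D major would have Bm (vi). Bb is the degree-6 chord of D minor, so it is the borrowed bVI.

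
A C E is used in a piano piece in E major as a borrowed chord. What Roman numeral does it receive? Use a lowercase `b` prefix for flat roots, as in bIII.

iv

The root A is the diatonic 4th degree of E major; the borrowing shows in the chord quality. The diatonic chord on degree 4 would be A (IV), but A–C–E is the minor chord from E minor. As a borrowed chord it is labeled iv.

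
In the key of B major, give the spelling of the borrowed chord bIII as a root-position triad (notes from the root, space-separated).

D F# A

The root of bIII is the lowered 3rd degree: D# becomes D. In B minor the chord on D is D–F#–A.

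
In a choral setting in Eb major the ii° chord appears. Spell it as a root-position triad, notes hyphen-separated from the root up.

ii° is built on scale degree 2, which is F in both Eb major and its parallel. Stacking thirds in Eb minor on F gives F–Ab–Cb.

F-Ab-Cb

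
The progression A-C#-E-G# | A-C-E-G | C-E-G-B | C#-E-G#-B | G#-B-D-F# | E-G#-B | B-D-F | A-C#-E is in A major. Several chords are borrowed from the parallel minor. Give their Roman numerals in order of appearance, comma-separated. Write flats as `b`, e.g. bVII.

The diatonic triads in A major are A, Bm, C#m, D, E, F#m, G#dim. Of the given chords, A–C#–E–G# = Amaj7, C#–E–G#–B = C#m7, G#–B–D–F# = G#m7b5, E–G#–B = E and A–C#–E = A are diatonic. A–C–E–G is not: scale degree 1 in A major carries A (I). In A minor the chord on that degree is Am7, so here it functions as i7, borrowed from the parallel minor. But C–E–G–B is foreign: the diatonic iii on degree 3 is C#m, whereas Cmaj7 comes from A minor. It is labeled bIIImaj7. B–D–F is not: scale degree 2 in A major carries Bm (ii). In A minor the chord on that degree is Bdim, so here it functions as ii°, borrowed from the parallel minor.

i7, bIIImaj7, ii°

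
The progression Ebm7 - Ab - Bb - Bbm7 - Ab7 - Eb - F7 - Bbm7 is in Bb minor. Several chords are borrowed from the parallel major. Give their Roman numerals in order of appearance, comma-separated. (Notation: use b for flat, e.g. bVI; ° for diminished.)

The diatonic triads in Bb minor (with V from harmonic minor) are Bbm, Cdim, Db, Ebm, F, Gb, Ab. Ebm7, Ab, Bbm7, Ab7 and F7 are all diatonic. But Bb (Bb–D–F) is foreign: the diatonic i on degree 1 is Bbm, whereas Bb comes from Bb major. It is labeled I. Eb (Eb–G–Bb) is not: scale degree 4 in Bb minor carries Ebm (iv). In Bb major the chord on that degree is Eb, so here it functions as IV, borrowed from the parallel major.

I, IV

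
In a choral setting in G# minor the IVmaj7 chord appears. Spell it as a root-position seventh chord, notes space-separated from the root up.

IVmaj7 is built on scale degree 4, which is C# in both G# minor and its parallel. Building the major-seventh chord from the parallel major on C#: C#–E#–G#–B#.

C# E# G# B#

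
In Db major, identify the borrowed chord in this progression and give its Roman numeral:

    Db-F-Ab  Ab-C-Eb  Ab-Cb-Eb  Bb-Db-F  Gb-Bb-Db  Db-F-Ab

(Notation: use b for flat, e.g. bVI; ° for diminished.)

v

Db major has the diatonic set Db, Ebm, Fm, Gb, Ab, Bbm, Cdim. Db–F–Ab = Db, Ab–C–Eb = Ab, Bb–Db–F = Bbm and Gb–Bb–Db = Gb all belong to that set. Ab–Cb–Eb doesn't fit — on degree 5 Db major would have Ab (V). Abm is the degree-5 chord of Db minor, so it is the borrowed v.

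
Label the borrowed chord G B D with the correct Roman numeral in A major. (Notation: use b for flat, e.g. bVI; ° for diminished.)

bVII

In A major scale degree 7 is G#; G is its lowered form, from A minor. Diatonically A major has G#dim (vii°) on that degree; G–B–D is instead the major chord native to A minor, so it takes the label bVII.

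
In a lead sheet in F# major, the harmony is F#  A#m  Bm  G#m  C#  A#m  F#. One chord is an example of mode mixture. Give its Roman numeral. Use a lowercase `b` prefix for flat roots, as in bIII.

F# major has the diatonic set F#, G#m, A#m, B, C#, D#m, E#dim. F#, A#m, G#m and C# are all diatonic. Bm (B–D–F#) doesn't fit — on degree 4 F# major would have B (IV). Bm is the degree-4 chord of F# minor, so it is the borrowed iv.

iv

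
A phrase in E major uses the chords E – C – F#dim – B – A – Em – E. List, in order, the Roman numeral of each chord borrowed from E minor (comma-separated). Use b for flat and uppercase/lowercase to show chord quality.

bVI, ii°, i

In E major the diatonic chords are E, F#m, G#m, A, B, C#m, D#dim. E, B and A are all diatonic. C (C–E–G) is not: scale degree 6 in E major carries C#m (vi). In E minor the chord on that degree is C, so here it functions as bVI, borrowed from the parallel minor. F#dim (F#–A–C) is not: scale degree 2 in E major carries F#m (ii). In E minor the chord on that degree is F#dim, so here it functions as ii°, borrowed from the parallel minor. But Em (E–G–B) is foreign: the diatonic I on degree 1 is E, whereas Em comes from E minor. It is labeled i.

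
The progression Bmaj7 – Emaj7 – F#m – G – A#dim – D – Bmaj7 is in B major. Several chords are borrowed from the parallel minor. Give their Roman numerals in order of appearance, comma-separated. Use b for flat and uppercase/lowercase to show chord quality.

v, bVI, bIII

In B major the diatonic chords are B, C#m, D#m, E, F#, G#m, A#dim. Bmaj7, Emaj7 and A#dim are all diatonic. F#m (F#–A–C#) is not: scale degree 5 in B major carries F# (V). In B minor the chord on that degree is F#m, so here it functions as v, borrowed from the parallel minor. G (G–B–D) is not: scale degree 6 in B major carries G#m (vi). In B minor the chord on that degree is G, so here it functions as bVI, borrowed from the parallel minor. D (D–F#–A) doesn't fit — on degree 3 B major would have D#m (iii). D is the degree-3 chord of B minor, so it is the borrowed bIII.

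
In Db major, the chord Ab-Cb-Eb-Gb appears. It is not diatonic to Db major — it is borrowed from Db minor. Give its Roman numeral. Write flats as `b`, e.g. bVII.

The root Ab is the diatonic 5th degree of Db major; the borrowing shows in the chord quality. Diatonically Db major has Ab (V) on that degree; Ab–Cb–Eb–Gb is instead the minor-seventh chord native to Db minor, so it takes the label v7.

v7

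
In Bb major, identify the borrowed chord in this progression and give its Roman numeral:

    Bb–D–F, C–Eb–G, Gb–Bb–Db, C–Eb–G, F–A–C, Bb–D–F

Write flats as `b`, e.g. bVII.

In Bb major the diatonic chords are Bb, Cm, Dm, Eb, F, Gm, Adim. Bb–D–F = Bb, C–Eb–G = Cm and F–A–C = F all belong to that set. Gb–Bb–Db doesn't fit — on degree 6 Bb major would have Gm (vi). Gb is the degree-6 chord of Bb minor, so it is the borrowed bVI.

bVI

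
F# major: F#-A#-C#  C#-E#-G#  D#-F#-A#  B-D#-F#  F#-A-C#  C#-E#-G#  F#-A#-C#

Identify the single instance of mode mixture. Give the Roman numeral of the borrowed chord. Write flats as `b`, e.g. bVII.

i

F# major has the diatonic set F#, G#m, A#m, B, C#, D#m, E#dim. Of the given chords, F#–A#–C# = F#, C#–E#–G# = C#, D#–F#–A# = D#m and B–D#–F# = B are diatonic. But F#–A–C# is foreign: the diatonic I on degree 1 is F#, whereas F#m comes from F# minor. It is labeled i.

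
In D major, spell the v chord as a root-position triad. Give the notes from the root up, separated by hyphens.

v is built on scale degree 5, which is A in both D major and its parallel. Stacking thirds in D minor on A gives A–C–E.

A-C-E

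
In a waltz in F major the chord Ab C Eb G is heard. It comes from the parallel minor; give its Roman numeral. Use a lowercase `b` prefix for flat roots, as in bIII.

bIIImaj7

The root Ab is the lowered 3rd scale degree — diatonically F major has A there. The diatonic chord on degree 3 would be Am (iii), but Ab–C–Eb–G is the major-seventh chord from F minor. As a borrowed chord it is labeled bIIImaj7.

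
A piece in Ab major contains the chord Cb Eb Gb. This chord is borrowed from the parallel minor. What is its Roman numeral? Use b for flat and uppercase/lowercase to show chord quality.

The root Cb is the lowered 3rd scale degree — diatonically Ab major has C there. The diatonic chord on degree 3 would be Cm (iii), but Cb–Eb–Gb is the major chord from Ab minor. As a borrowed chord it is labeled bIII.

bIII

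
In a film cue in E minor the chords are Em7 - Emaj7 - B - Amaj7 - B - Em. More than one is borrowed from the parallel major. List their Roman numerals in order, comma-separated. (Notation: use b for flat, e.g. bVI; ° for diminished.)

Imaj7, IVmaj7

E minor has the diatonic set Em, F#dim, G, Am, B, C, D (with V from harmonic minor). Em7, B and Em are all diatonic. Emaj7 (E–G#–B–D#) doesn't fit — on degree 1 E minor would have Em (i). Emaj7 is the degree-1 chord of E major, so it is the borrowed Imaj7. Amaj7 (A–C#–E–G#) is not: scale degree 4 in E minor carries Am (iv). In E major the chord on that degree is Amaj7, so here it functions as IVmaj7, borrowed from the parallel major.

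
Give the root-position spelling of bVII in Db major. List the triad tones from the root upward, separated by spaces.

Cb Eb Gb

Scale degree 7 in Db major is C. bVII uses the lowered form, Cb, taken from Db minor. Stacking thirds in Db minor on Cb gives Cb–Eb–Gb.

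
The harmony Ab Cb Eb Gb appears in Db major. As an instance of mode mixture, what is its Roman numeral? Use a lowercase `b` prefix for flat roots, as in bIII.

The root Ab is the diatonic 5th degree of Db major; the borrowing shows in the chord quality. The diatonic chord on degree 5 would be Ab (V), but Ab–Cb–Eb–Gb is the minor-seventh chord from Db minor. As a borrowed chord it is labeled v7.

v7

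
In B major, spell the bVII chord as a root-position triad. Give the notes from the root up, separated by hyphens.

bVII is built on the lowered scale degree 7. In B major degree 7 is A#; lowered it becomes A. In B minor the chord on A is A–C#–E.

A-C#-E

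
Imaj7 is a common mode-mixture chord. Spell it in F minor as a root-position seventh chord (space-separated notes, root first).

Imaj7 is built on scale degree 1, which is F in both F minor and its parallel. Building the major-seventh chord from the parallel major on F: F–A–C–E.

F A C E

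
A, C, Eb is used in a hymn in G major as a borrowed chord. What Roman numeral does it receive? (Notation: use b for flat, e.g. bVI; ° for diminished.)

A is scale degree 2 in G major. A–C–Eb is a diminished chord — the form found in G minor, not the diatonic ii (Am). Borrowed into G major it is written ii°.

ii°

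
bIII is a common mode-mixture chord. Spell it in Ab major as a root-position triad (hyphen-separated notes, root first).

The root of bIII is the lowered 3rd degree: C becomes Cb. In Ab minor the chord on Cb is Cb–Eb–Gb.

Cb-Eb-Gb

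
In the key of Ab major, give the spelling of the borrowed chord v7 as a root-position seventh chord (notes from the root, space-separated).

Eb Gb Bb Db

v7 is built on scale degree 5, which is Eb in both Ab major and its parallel. Stacking thirds in Ab minor on Eb gives Eb–Gb–Bb–Db.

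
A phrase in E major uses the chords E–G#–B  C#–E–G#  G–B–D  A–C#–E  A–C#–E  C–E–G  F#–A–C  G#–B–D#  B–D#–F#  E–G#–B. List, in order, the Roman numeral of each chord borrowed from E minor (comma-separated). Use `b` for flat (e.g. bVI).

bIII, bVI, ii°

E major has the diatonic set E, F#m, G#m, A, B, C#m, D#dim. E–G#–B = E, C#–E–G# = C#m, A–C#–E = A, G#–B–D# = G#m and B–D#–F# = B all belong to that set. G–B–D is not: scale degree 3 in E major carries G#m (iii). In E minor the chord on that degree is G, so here it functions as bIII, borrowed from the parallel minor. C–E–G is not: scale degree 6 in E major carries C#m (vi). In E minor the chord on that degree is C, so here it functions as bVI, borrowed from the parallel minor. F#–A–C is not: scale degree 2 in E major carries F#m (ii). In E minor the chord on that degree is F#dim, so here it functions as ii°, borrowed from the parallel minor.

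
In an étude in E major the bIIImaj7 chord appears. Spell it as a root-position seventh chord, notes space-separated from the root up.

The root of bIIImaj7 is the lowered 3rd degree: G# becomes G. In E minor the chord on G is G–B–D–F#.

G B D F#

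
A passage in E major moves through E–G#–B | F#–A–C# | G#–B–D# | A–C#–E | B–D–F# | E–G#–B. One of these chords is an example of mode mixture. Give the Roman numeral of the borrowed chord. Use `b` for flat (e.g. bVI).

The diatonic triads in E major are E, F#m, G#m, A, B, C#m, D#dim. E–G#–B = E, F#–A–C# = F#m, G#–B–D# = G#m and A–C#–E = A are all diatonic. But B–D–F# is foreign: the diatonic V on degree 5 is B, whereas Bm comes from E minor. It is labeled v.

v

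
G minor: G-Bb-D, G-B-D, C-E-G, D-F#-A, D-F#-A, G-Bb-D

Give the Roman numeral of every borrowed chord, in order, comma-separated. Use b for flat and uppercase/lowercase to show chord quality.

G minor has the diatonic set Gm, Adim, Bb, Cm, D, Eb, F (with V from harmonic minor). G–Bb–D = Gm and D–F#–A = D are both diatonic. G–B–D is not: scale degree 1 in G minor carries Gm (i). In G major the chord on that degree is G, so here it functions as I, borrowed from the parallel major. C–E–G is not: scale degree 4 in G minor carries Cm (iv). In G major the chord on that degree is C, so here it functions as IV, borrowed from the parallel major.

I, IV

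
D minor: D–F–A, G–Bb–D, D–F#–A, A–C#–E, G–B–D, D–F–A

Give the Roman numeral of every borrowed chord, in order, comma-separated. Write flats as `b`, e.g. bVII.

The diatonic triads in D minor (with V from harmonic minor) are Dm, Edim, F, Gm, A, Bb, C. Of the given chords, D–F–A = Dm, G–Bb–D = Gm and A–C#–E = A are diatonic. D–F#–A is not: scale degree 1 in D minor carries Dm (i). In D major the chord on that degree is D, so here it functions as I, borrowed from the parallel major. G–B–D is not: scale degree 4 in D minor carries Gm (iv). In D major the chord on that degree is G, so here it functions as IV, borrowed from the parallel major.

I, IV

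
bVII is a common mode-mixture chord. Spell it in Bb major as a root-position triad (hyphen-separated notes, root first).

bVII is built on the lowered scale degree 7. In Bb major degree 7 is A; lowered it becomes Ab. Building the major chord from the parallel minor on Ab: Ab–C–Eb.

Ab-C-Eb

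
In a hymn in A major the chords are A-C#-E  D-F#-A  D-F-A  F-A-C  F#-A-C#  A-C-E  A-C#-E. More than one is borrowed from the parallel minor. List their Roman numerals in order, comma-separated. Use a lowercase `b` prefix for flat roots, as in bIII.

iv, bVI, i

The diatonic triads in A major are A, Bm, C#m, D, E, F#m, G#dim. A–C#–E = A, D–F#–A = D and F#–A–C# = F#m are all diatonic. D–F–A doesn't fit — on degree 4 A major would have D (IV). Dm is the degree-4 chord of A minor, so it is the borrowed iv. F–A–C doesn't fit — on degree 6 A major would have F#m (vi). F is the degree-6 chord of A minor, so it is the borrowed bVI. A–C–E is not: scale degree 1 in A major carries A (I). In A minor the chord on that degree is Am, so here it functions as i, borrowed from the parallel minor.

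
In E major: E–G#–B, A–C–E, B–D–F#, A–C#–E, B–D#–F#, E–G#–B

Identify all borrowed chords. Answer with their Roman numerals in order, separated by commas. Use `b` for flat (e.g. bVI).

In E major the diatonic chords are E, F#m, G#m, A, B, C#m, D#dim. E–G#–B = E, A–C#–E = A and B–D#–F# = B are all diatonic. A–C–E doesn't fit — on degree 4 E major would have A (IV). Am is the degree-4 chord of E minor, so it is the borrowed iv. B–D–F# doesn't fit — on degree 5 E major would have B (V). Bm is the degree-5 chord of E minor, so it is the borrowed v.

iv, v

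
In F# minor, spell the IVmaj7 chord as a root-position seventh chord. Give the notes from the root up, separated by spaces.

B D# F# A#

The root, B, is scale degree 4 — the same note in F# minor and F# major; only the chord quality changes. Building the major-seventh chord from the parallel major on B: B–D#–F#–A#.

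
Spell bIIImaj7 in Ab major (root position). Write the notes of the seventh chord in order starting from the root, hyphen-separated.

The root of bIIImaj7 is the lowered 3rd degree: C becomes Cb. Building the major-seventh chord from the parallel minor on Cb: Cb–Eb–Gb–Bb.

Cb-Eb-Gb-Bb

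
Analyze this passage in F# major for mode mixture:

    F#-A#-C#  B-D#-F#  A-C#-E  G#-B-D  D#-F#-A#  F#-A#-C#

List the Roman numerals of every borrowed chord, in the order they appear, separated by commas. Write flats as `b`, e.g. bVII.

The diatonic triads in F# major are F#, G#m, A#m, B, C#, D#m, E#dim. Of the given chords, F#–A#–C# = F#, B–D#–F# = B and D#–F#–A# = D#m are diatonic. A–C#–E is not: scale degree 3 in F# major carries A#m (iii). In F# minor the chord on that degree is A, so here it functions as bIII, borrowed from the parallel minor. But G#–B–D is foreign: the diatonic ii on degree 2 is G#m, whereas G#dim comes from F# minor. It is labeled ii°.

bIII, ii°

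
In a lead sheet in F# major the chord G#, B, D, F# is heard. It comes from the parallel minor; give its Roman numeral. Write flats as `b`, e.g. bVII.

iiø7

G# is scale degree 2 in F# major. Diatonically F# major has G#m (ii) on that degree; G#–B–D–F# is instead the half-diminished-seventh chord native to F# minor, so it takes the label iiø7.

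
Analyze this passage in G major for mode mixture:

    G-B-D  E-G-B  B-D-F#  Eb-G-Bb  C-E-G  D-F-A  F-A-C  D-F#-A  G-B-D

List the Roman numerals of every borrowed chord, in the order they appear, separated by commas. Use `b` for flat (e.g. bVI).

In G major the diatonic chords are G, Am, Bm, C, D, Em, F#dim. G–B–D = G, E–G–B = Em, B–D–F# = Bm, C–E–G = C and D–F#–A = D are all diatonic. Eb–G–Bb doesn't fit — on degree 6 G major would have Em (vi). Eb is the degree-6 chord of G minor, so it is the borrowed bVI. D–F–A doesn't fit — on degree 5 G major would have D (V). Dm is the degree-5 chord of G minor, so it is the borrowed v. F–A–C doesn't fit — on degree 7 G major would have F#dim (vii°). F is the degree-7 chord of G minor, so it is the borrowed bVII.

bVI, v, bVII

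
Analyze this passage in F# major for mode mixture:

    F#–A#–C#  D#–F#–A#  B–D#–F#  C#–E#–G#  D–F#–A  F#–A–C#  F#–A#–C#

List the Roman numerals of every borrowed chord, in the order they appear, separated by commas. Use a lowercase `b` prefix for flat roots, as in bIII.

The diatonic triads in F# major are F#, G#m, A#m, B, C#, D#m, E#dim. F#–A#–C# = F#, D#–F#–A# = D#m, B–D#–F# = B and C#–E#–G# = C# all belong to that set. D–F#–A is not: scale degree 6 in F# major carries D#m (vi). In F# minor the chord on that degree is D, so here it functions as bVI, borrowed from the parallel minor. But F#–A–C# is foreign: the diatonic I on degree 1 is F#, whereas F#m comes from F# minor. It is labeled i.

bVI, i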